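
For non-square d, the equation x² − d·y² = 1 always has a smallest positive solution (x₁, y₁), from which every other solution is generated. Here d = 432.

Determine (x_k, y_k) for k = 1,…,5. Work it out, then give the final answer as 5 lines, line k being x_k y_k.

1351 65
3650401 175630
9863382151 474552195
26650854921601 1282239855260
72010600134783751 3464611614360325

√432 → a₀=20, period (1,3,1,1,1,3,1,40); ℓ=8 even so k=7
i=0: a=20 ⇒ p=20, q=1
…
i=3: a=1 ⇒ p=104, q=5
i=4: a=1 ⇒ p=187, q=9
…
i=6: a=3 ⇒ p=1060, q=51
i=7: a=1 ⇒ p=1351, q=65
fundamental: x₁=1351, y₁=65  (since 1825201 − 432·4225 = 1)
k=2:  x_2 = 1351·1351+432·65·65 = 3650401,  y_2 = 1351·65+65·1351 = 175630
k=3:  x_3 = 1351·3650401+432·65·175630 = 9863382151,  y_3 = 1351·175630+65·3650401 = 474552195
k=4:  x_4 = 1351·9863382151+432·65·474552195 = 26650854921601,  y_4 = 1351·474552195+65·9863382151 = 1282239855260
k=5:  x_5 = 1351·26650854921601+432·65·1282239855260 = 72010600134783751,  y_5 = 1351·1282239855260+65·26650854921601 = 3464611614360325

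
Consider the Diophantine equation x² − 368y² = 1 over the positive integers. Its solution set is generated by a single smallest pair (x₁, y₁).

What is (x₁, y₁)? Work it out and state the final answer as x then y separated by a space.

d=368: √d = [19; 5,2,5,38] (ℓ=4, even), read p_3/q_3
k=0  a_k=19  p_k/q_k = 19/1
…
k=2  a_k=2  p_k/q_k = 211/11
k=3  a_k=5  p_k/q_k = 1151/60
(x₁, y₁) = (1151, 60);  1151² − 368·60² = 1 ✓

1151 60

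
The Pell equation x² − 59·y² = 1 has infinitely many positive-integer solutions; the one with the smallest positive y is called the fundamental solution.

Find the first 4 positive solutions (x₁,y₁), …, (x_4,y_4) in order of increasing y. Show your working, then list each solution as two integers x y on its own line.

√59 → a₀=7, period (1,2,7,2,1,14); ℓ=6 even so k=5
a_0=7:  p_0=7·1+0=7,  q_0=7·0+1=1
…
a_4=2:  p_4=2·169+23=361,  q_4=2·22+3=47
a_5=1:  p_5=1·361+169=530,  q_5=1·47+22=69
fundamental: x₁=530, y₁=69  (since 280900 − 59·4761 = 1)
n=2: (530,69)∘(530,69) = (530·530+59·69·69, 530·69+69·530) = (561799,73140)
n=3: (561799,73140)∘(530,69) = (530·561799+59·69·73140, 530·73140+69·561799) = (595506410,77528331)
n=4: (595506410,77528331)∘(530,69) = (530·595506410+59·69·77528331, 530·77528331+69·595506410) = (631236232801,82179957720)

530 69
561799 73140
595506410 77528331
631236232801 82179957720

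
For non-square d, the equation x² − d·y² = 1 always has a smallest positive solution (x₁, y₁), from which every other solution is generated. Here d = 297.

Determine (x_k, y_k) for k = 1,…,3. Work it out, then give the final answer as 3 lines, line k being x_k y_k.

√297 → a₀=17, period (4,3,1,1,2,1,1,3,4,34); ℓ=10 even so k=9
k=0  a_k=17  p_k/q_k = 17/1
k=1  a_k=4  p_k/q_k = 69/4
k=2  a_k=3  p_k/q_k = 224/13
…
k=6  a_k=1  p_k/q_k = 1844/107
…
k=8  a_k=3  p_k/q_k = 11357/659
k=9  a_k=4  p_k/q_k = 48599/2820
(x₁, y₁) = (48599, 2820);  48599² − 297·2820² = 1 ✓
(48599+2820√297)^2 = 4723725601 + 274098360√297
(48599+2820√297)^3 = 459136680917399 + 26641812392460√297

48599 2820
4723725601 274098360
459136680917399 26641812392460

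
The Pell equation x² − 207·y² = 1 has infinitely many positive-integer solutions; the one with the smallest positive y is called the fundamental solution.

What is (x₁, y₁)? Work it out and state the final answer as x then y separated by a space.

1151 80

[14; 2,1,1,2,1,1,2,28] for √207; ℓ=8 ⇒ convergent index 7
a_0=14:  p_0=14·1+0=14,  q_0=14·0+1=1
…
a_2=1:  p_2=1·29+14=43,  q_2=1·2+1=3
…
a_4=2:  p_4=2·72+43=187,  q_4=2·5+3=13
a_5=1:  p_5=1·187+72=259,  q_5=1·13+5=18
a_6=1:  p_6=1·259+187=446,  q_6=1·18+13=31
a_7=2:  p_7=2·446+259=1151,  q_7=2·31+18=80
fundamental: x₁=1151, y₁=80  (since 1324801 − 207·6400 = 1)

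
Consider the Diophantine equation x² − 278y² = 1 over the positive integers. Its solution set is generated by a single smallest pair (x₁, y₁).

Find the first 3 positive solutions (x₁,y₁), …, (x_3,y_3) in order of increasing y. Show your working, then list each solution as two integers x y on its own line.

2501 150
12510001 750300
62575022501 3753000450

[16; 1,2,16,2,1,32] for √278; ℓ=6 ⇒ convergent index 5
k=0  a_k=16  p_k/q_k = 16/1
…
k=4  a_k=2  p_k/q_k = 1684/101
k=5  a_k=1  p_k/q_k = 2501/150
(x₁, y₁) = (2501, 150);  2501² − 278·150² = 1 ✓
n=2: (2501,150)∘(2501,150) = (2501·2501+278·150·150, 2501·150+150·2501) = (12510001,750300)
n=3: (12510001,750300)∘(2501,150) = (2501·12510001+278·150·750300, 2501·750300+150·12510001) = (62575022501,3753000450)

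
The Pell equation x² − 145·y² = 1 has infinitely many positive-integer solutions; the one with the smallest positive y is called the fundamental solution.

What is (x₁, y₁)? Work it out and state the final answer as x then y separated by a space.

[12; 24] for √145; ℓ=1 ⇒ convergent index 1
a_0=12:  p_0=12·1+0=12,  q_0=12·0+1=1
a_1=24:  p_1=24·12+1=289,  q_1=24·1+0=24
fundamental: x₁=289, y₁=24  (since 83521 − 145·576 = 1)

289 24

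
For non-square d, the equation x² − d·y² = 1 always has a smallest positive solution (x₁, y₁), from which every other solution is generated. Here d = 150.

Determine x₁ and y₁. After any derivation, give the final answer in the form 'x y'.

[12; 4,24] for √150; ℓ=2 ⇒ convergent index 1
i=0: a=12 ⇒ p=12, q=1
i=1: a=4 ⇒ p=49, q=4
→ (49, 4).  Check: 49²=2401, 150·4²=2400, difference 1.

49 4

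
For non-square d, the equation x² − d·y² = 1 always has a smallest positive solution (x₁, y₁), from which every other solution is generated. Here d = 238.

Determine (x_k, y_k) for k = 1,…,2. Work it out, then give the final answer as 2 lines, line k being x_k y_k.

√238 = [15; 2,2,1,14,1,2,2,30, …], period ℓ=8 (even) → k=7
i=0: a=15 ⇒ p=15, q=1
i=1: a=2 ⇒ p=31, q=2
i=2: a=2 ⇒ p=77, q=5
i=3: a=1 ⇒ p=108, q=7
i=4: a=14 ⇒ p=1589, q=103
i=5: a=1 ⇒ p=1697, q=110
i=6: a=2 ⇒ p=4983, q=323
i=7: a=2 ⇒ p=11663, q=756
→ (11663, 756).  Check: 11663²=136025569, 238·756²=136025568, difference 1.
n=2: (11663,756)∘(11663,756) = (11663·11663+238·756·756, 11663·756+756·11663) = (272051137,17634456)

11663 756
272051137 17634456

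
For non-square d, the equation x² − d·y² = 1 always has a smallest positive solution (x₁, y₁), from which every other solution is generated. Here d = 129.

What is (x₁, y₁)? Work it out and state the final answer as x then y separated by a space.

16855 1484

√129 = [11; 2,1,3,1,6,1,3,1,2,22, …], period ℓ=10 (even) → k=9
i=0: a=11 ⇒ p=11, q=1
i=1: a=2 ⇒ p=23, q=2
i=2: a=1 ⇒ p=34, q=3
i=3: a=3 ⇒ p=125, q=11
i=4: a=1 ⇒ p=159, q=14
i=5: a=6 ⇒ p=1079, q=95
i=6: a=1 ⇒ p=1238, q=109
i=7: a=3 ⇒ p=4793, q=422
i=8: a=1 ⇒ p=6031, q=531
i=9: a=2 ⇒ p=16855, q=1484
→ (16855, 1484).  Check: 16855²=284091025, 129·1484²=284091024, difference 1.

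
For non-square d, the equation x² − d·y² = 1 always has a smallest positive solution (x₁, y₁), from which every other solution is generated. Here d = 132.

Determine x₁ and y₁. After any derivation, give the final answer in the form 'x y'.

23 2

√132 = [11; 2,22, …], period ℓ=2 (even) → k=1
k=0  a_k=11  p_k/q_k = 11/1
k=1  a_k=2  p_k/q_k = 23/2
→ (23, 2).  Check: 23²=529, 132·2²=528, difference 1.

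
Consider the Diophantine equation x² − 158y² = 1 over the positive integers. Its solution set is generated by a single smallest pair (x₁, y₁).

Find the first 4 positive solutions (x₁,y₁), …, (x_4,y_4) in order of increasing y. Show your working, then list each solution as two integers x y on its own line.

[12; 1,1,3,12,3,1,1,24] for √158; ℓ=8 ⇒ convergent index 7
i=0: a=12 ⇒ p=12, q=1
…
i=2: a=1 ⇒ p=25, q=2
i=3: a=3 ⇒ p=88, q=7
i=4: a=12 ⇒ p=1081, q=86
i=5: a=3 ⇒ p=3331, q=265
i=6: a=1 ⇒ p=4412, q=351
i=7: a=1 ⇒ p=7743, q=616
(x₁, y₁) = (7743, 616);  7743² − 158·616² = 1 ✓
k=2:  x_2 = 7743·7743+158·616·616 = 119908097,  y_2 = 7743·616+616·7743 = 9539376
k=3:  x_3 = 7743·119908097+158·616·9539376 = 1856896782399,  y_3 = 7743·9539376+616·119908097 = 147726776120
k=4:  x_4 = 7743·1856896782399+158·616·147726776120 = 28755903452322817,  y_4 = 7743·147726776120+616·1856896782399 = 2287696845454944

7743 616
119908097 9539376
1856896782399 147726776120
28755903452322817 2287696845454944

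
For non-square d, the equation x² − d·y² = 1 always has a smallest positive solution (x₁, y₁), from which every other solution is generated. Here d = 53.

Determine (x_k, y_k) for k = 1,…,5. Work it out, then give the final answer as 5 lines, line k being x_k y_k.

66249 9100
8777860001 1205731800
1163048894346249 159757052027300
154101652394311440001 21167489878307463600
20418160737778428282906249 2804650073736225260045500

[7; 3,1,1,3,14] for √53; ℓ=5 ⇒ convergent index 9
i=0: a=7 ⇒ p=7, q=1
i=1: a=3 ⇒ p=22, q=3
…
i=3: a=1 ⇒ p=51, q=7
i=4: a=3 ⇒ p=182, q=25
i=5: a=14 ⇒ p=2599, q=357
i=6: a=3 ⇒ p=7979, q=1096
i=7: a=1 ⇒ p=10578, q=1453
i=8: a=1 ⇒ p=18557, q=2549
i=9: a=3 ⇒ p=66249, q=9100
→ (66249, 9100).  Check: 66249²=4388930001, 53·9100²=4388930000, difference 1.
n=2: (66249,9100)∘(66249,9100) = (66249·66249+53·9100·9100, 66249·9100+9100·66249) = (8777860001,1205731800)
n=3: (8777860001,1205731800)∘(66249,9100) = (66249·8777860001+53·9100·1205731800, 66249·1205731800+9100·8777860001) = (1163048894346249,159757052027300)
n=4: (1163048894346249,159757052027300)∘(66249,9100) = (66249·1163048894346249+53·9100·159757052027300, 66249·159757052027300+9100·1163048894346249) = (154101652394311440001,21167489878307463600)
n=5: (154101652394311440001,21167489878307463600)∘(66249,9100) = (66249·154101652394311440001+53·9100·21167489878307463600, 66249·21167489878307463600+9100·154101652394311440001) = (20418160737778428282906249,2804650073736225260045500)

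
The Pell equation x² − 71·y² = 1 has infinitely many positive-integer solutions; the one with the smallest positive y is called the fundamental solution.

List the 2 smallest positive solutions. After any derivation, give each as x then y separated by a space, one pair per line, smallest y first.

d=71: √d = [8; 2,2,1,7,1,2,2,16] (ℓ=8, even), read p_7/q_7
a_0=8:  p_0=8·1+0=8,  q_0=8·0+1=1
…
a_2=2:  p_2=2·17+8=42,  q_2=2·2+1=5
…
a_4=7:  p_4=7·59+42=455,  q_4=7·7+5=54
a_5=1:  p_5=1·455+59=514,  q_5=1·54+7=61
a_6=2:  p_6=2·514+455=1483,  q_6=2·61+54=176
a_7=2:  p_7=2·1483+514=3480,  q_7=2·176+61=413
→ (3480, 413).  Check: 3480²=12110400, 71·413²=12110399, difference 1.
n=2: (3480,413)∘(3480,413) = (3480·3480+71·413·413, 3480·413+413·3480) = (24220799,2874480)

3480 413
24220799 2874480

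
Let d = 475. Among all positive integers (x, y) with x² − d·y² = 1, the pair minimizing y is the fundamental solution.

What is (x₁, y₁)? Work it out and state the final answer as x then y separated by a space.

√475 = [21; 1,3,1,6,2,6,1,3,1,42, …], period ℓ=10 (even) → k=9
k=0  a_k=21  p_k/q_k = 21/1
…
k=2  a_k=3  p_k/q_k = 87/4
k=3  a_k=1  p_k/q_k = 109/5
k=4  a_k=6  p_k/q_k = 741/34
k=5  a_k=2  p_k/q_k = 1591/73
…
k=8  a_k=3  p_k/q_k = 45921/2107
k=9  a_k=1  p_k/q_k = 57799/2652
(x₁, y₁) = (57799, 2652);  57799² − 475·2652² = 1 ✓

57799 2652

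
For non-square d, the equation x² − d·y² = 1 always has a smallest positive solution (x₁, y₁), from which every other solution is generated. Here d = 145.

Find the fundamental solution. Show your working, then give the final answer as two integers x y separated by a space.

289 24

d=145: √d = [12; 24] (ℓ=1, odd), read p_1/q_1
a_0=12:  p_0=12·1+0=12,  q_0=12·0+1=1
a_1=24:  p_1=24·12+1=289,  q_1=24·1+0=24
(x₁, y₁) = (289, 24);  289² − 145·24² = 1 ✓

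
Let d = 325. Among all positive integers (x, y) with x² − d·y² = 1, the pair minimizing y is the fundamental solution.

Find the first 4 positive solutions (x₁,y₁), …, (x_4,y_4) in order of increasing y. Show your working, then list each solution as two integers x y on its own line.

649 36
842401 46728
1093435849 60652908
1419278889601 78727427856

d=325: √d = [18; 36] (ℓ=1, odd), read p_1/q_1
step 0: (18, 1)  from 18·(1,0) + (0,1)
step 1: (649, 36)  from 36·(18,1) + (1,0)
fundamental: x₁=649, y₁=36  (since 421201 − 325·1296 = 1)
n=2: (649,36)∘(649,36) = (649·649+325·36·36, 649·36+36·649) = (842401,46728)
n=3: (842401,46728)∘(649,36) = (649·842401+325·36·46728, 649·46728+36·842401) = (1093435849,60652908)
n=4: (1093435849,60652908)∘(649,36) = (649·1093435849+325·36·60652908, 649·60652908+36·1093435849) = (1419278889601,78727427856)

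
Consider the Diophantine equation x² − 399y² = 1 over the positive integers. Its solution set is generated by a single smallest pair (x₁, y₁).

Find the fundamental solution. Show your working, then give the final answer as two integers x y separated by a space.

√399 → a₀=19, period (1,38); ℓ=2 even so k=1
a_0=19:  p_0=19·1+0=19,  q_0=19·0+1=1
a_1=1:  p_1=1·19+1=20,  q_1=1·1+0=1
→ (20, 1).  Check: 20²=400, 399·1²=399, difference 1.

20 1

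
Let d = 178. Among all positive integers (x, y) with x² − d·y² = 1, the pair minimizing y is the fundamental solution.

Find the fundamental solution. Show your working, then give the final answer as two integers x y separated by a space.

√178 = [13; 2,1,12,1,2,26, …], period ℓ=6 (even) → k=5
step 0: (13, 1)  from 13·(1,0) + (0,1)
…
step 2: (40, 3)  from 1·(27,2) + (13,1)
…
step 4: (547, 41)  from 1·(507,38) + (40,3)
step 5: (1601, 120)  from 2·(547,41) + (507,38)
fundamental: x₁=1601, y₁=120  (since 2563201 − 178·14400 = 1)

1601 120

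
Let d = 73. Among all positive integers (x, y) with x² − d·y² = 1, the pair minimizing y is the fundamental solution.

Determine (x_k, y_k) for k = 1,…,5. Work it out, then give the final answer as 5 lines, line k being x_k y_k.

2281249 267000
10408194000001 1218186966000
47487364308614281249 5557975596000801000
216661004683313632776000001 25358252540801244373932000
988515400545561595548925838281249 115696976500895037877980001335000

√73 = [8; 1,1,5,5,1,1,16, …], period ℓ=7 (odd) → k=13
step 0: (8, 1)  from 8·(1,0) + (0,1)
step 1: (9, 1)  from 1·(8,1) + (1,0)
step 2: (17, 2)  from 1·(9,1) + (8,1)
step 3: (94, 11)  from 5·(17,2) + (9,1)
step 4: (487, 57)  from 5·(94,11) + (17,2)
step 5: (581, 68)  from 1·(487,57) + (94,11)
step 6: (1068, 125)  from 1·(581,68) + (487,57)
step 7: (17669, 2068)  from 16·(1068,125) + (581,68)
step 8: (18737, 2193)  from 1·(17669,2068) + (1068,125)
step 9: (36406, 4261)  from 1·(18737,2193) + (17669,2068)
step 10: (200767, 23498)  from 5·(36406,4261) + (18737,2193)
step 11: (1040241, 121751)  from 5·(200767,23498) + (36406,4261)
step 12: (1241008, 145249)  from 1·(1040241,121751) + (200767,23498)
step 13: (2281249, 267000)  from 1·(1241008,145249) + (1040241,121751)
(x₁, y₁) = (2281249, 267000);  2281249² − 73·267000² = 1 ✓
k=2:  x_2 = 2281249·2281249+73·267000·267000 = 10408194000001,  y_2 = 2281249·267000+267000·2281249 = 1218186966000
k=3:  x_3 = 2281249·10408194000001+73·267000·1218186966000 = 47487364308614281249,  y_3 = 2281249·1218186966000+267000·10408194000001 = 5557975596000801000
k=4:  x_4 = 2281249·47487364308614281249+73·267000·5557975596000801000 = 216661004683313632776000001,  y_4 = 2281249·5557975596000801000+267000·47487364308614281249 = 25358252540801244373932000
k=5:  x_5 = 2281249·216661004683313632776000001+73·267000·25358252540801244373932000 = 988515400545561595548925838281249,  y_5 = 2281249·25358252540801244373932000+267000·216661004683313632776000001 = 115696976500895037877980001335000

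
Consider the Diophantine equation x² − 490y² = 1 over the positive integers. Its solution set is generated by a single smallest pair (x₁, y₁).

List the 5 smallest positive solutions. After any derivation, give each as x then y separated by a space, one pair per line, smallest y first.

1039681 46968
2161873163521 97663474416
4495316905044313921 203077717488555624
9347391150304592810234881 422272088792340335957472
19436609957075163398170578312001 878056535095215307939712337240

[22; 7,2,1,4,4,4,1,2,7,44] for √490; ℓ=10 ⇒ convergent index 9
i=0: a=22 ⇒ p=22, q=1
…
i=3: a=1 ⇒ p=487, q=22
i=4: a=4 ⇒ p=2280, q=103
i=5: a=4 ⇒ p=9607, q=434
…
i=7: a=1 ⇒ p=50315, q=2273
i=8: a=2 ⇒ p=141338, q=6385
i=9: a=7 ⇒ p=1039681, q=46968
→ (1039681, 46968).  Check: 1039681²=1080936581761, 490·46968²=1080936581760, difference 1.
n=2: (1039681,46968)∘(1039681,46968) = (1039681·1039681+490·46968·46968, 1039681·46968+46968·1039681) = (2161873163521,97663474416)
n=3: (2161873163521,97663474416)∘(1039681,46968) = (1039681·2161873163521+490·46968·97663474416, 1039681·97663474416+46968·2161873163521) = (4495316905044313921,203077717488555624)
n=4: (4495316905044313921,203077717488555624)∘(1039681,46968) = (1039681·4495316905044313921+490·46968·203077717488555624, 1039681·203077717488555624+46968·4495316905044313921) = (9347391150304592810234881,422272088792340335957472)
n=5: (9347391150304592810234881,422272088792340335957472)∘(1039681,46968) = (1039681·9347391150304592810234881+490·46968·422272088792340335957472, 1039681·422272088792340335957472+46968·9347391150304592810234881) = (19436609957075163398170578312001,878056535095215307939712337240)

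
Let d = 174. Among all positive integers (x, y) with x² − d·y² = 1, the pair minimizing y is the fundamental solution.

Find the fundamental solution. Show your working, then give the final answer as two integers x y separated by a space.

1451 110

d=174: √d = [13; 5,4,5,26] (ℓ=4, even), read p_3/q_3
i=0: a=13 ⇒ p=13, q=1
…
i=2: a=4 ⇒ p=277, q=21
i=3: a=5 ⇒ p=1451, q=110
(x₁, y₁) = (1451, 110);  1451² − 174·110² = 1 ✓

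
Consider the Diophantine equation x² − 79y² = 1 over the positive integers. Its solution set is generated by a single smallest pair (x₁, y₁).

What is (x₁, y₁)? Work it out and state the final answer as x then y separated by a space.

80 9

d=79: √d = [8; 1,7,1,16] (ℓ=4, even), read p_3/q_3
step 0: (8, 1)  from 8·(1,0) + (0,1)
…
step 2: (71, 8)  from 7·(9,1) + (8,1)
step 3: (80, 9)  from 1·(71,8) + (9,1)
fundamental: x₁=80, y₁=9  (since 6400 − 79·81 = 1)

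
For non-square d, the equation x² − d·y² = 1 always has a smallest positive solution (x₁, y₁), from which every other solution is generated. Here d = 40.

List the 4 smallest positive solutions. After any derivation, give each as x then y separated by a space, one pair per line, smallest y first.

19 3
721 114
27379 4329
1039681 164388

d=40: √d = [6; 3,12] (ℓ=2, even), read p_1/q_1
a_0=6:  p_0=6·1+0=6,  q_0=6·0+1=1
a_1=3:  p_1=3·6+1=19,  q_1=3·1+0=3
→ (19, 3).  Check: 19²=361, 40·3²=360, difference 1.
n=2: (19,3)∘(19,3) = (19·19+40·3·3, 19·3+3·19) = (721,114)
n=3: (721,114)∘(19,3) = (19·721+40·3·114, 19·114+3·721) = (27379,4329)
n=4: (27379,4329)∘(19,3) = (19·27379+40·3·4329, 19·4329+3·27379) = (1039681,164388)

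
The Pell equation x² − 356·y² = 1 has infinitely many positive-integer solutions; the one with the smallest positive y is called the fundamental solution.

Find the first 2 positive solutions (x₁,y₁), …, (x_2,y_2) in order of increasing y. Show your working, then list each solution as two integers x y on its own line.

√356 = [18; 1,6,1,1,2,…,6,1,36, …], period ℓ=14 (even) → k=13
step 0: (18, 1)  from 18·(1,0) + (0,1)
step 1: (19, 1)  from 1·(18,1) + (1,0)
step 2: (132, 7)  from 6·(19,1) + (18,1)
step 3: (151, 8)  from 1·(132,7) + (19,1)
…
step 6: (1000, 53)  from 1·(717,38) + (283,15)
…
step 12: (433982, 23001)  from 6·(66019,3499) + (37868,2007)
step 13: (500001, 26500)  from 1·(433982,23001) + (66019,3499)
fundamental: x₁=500001, y₁=26500  (since 250001000001 − 356·702250000 = 1)
n=2: (500001,26500)∘(500001,26500) = (500001·500001+356·26500·26500, 500001·26500+26500·500001) = (500002000001,26500053000)

500001 26500
500002000001 26500053000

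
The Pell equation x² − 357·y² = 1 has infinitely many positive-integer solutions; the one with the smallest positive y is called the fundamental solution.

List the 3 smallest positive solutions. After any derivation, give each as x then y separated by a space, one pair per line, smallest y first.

d=357: √d = [18; 1,8,2,8,1,36] (ℓ=6, even), read p_5/q_5
i=0: a=18 ⇒ p=18, q=1
i=1: a=1 ⇒ p=19, q=1
i=2: a=8 ⇒ p=170, q=9
i=3: a=2 ⇒ p=359, q=19
i=4: a=8 ⇒ p=3042, q=161
i=5: a=1 ⇒ p=3401, q=180
(x₁, y₁) = (3401, 180);  3401² − 357·180² = 1 ✓
(3401+180√357)^2 = 23133601 + 1224360√357
(3401+180√357)^3 = 157354750601 + 8328096540√357

3401 180
23133601 1224360
157354750601 8328096540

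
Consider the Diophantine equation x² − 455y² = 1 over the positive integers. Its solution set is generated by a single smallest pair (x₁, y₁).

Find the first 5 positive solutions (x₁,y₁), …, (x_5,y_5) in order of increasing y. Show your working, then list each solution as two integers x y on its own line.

64 3
8191 384
1048384 49149
134184961 6290688
17174626624 805158915

√455 = [21; 3,42, …], period ℓ=2 (even) → k=1
a_0=21:  p_0=21·1+0=21,  q_0=21·0+1=1
a_1=3:  p_1=3·21+1=64,  q_1=3·1+0=3
fundamental: x₁=64, y₁=3  (since 4096 − 455·9 = 1)
n=2: (64,3)∘(64,3) = (64·64+455·3·3, 64·3+3·64) = (8191,384)
n=3: (8191,384)∘(64,3) = (64·8191+455·3·384, 64·384+3·8191) = (1048384,49149)
n=4: (1048384,49149)∘(64,3) = (64·1048384+455·3·49149, 64·49149+3·1048384) = (134184961,6290688)
n=5: (134184961,6290688)∘(64,3) = (64·134184961+455·3·6290688, 64·6290688+3·134184961) = (17174626624,805158915)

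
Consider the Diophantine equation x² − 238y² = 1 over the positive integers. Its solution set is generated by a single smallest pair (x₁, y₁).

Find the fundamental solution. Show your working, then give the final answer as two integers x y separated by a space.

11663 756

d=238: √d = [15; 2,2,1,14,1,2,2,30] (ℓ=8, even), read p_7/q_7
a_0=15:  p_0=15·1+0=15,  q_0=15·0+1=1
…
a_3=1:  p_3=1·77+31=108,  q_3=1·5+2=7
…
a_5=1:  p_5=1·1589+108=1697,  q_5=1·103+7=110
a_6=2:  p_6=2·1697+1589=4983,  q_6=2·110+103=323
a_7=2:  p_7=2·4983+1697=11663,  q_7=2·323+110=756
fundamental: x₁=11663, y₁=756  (since 136025569 − 238·571536 = 1)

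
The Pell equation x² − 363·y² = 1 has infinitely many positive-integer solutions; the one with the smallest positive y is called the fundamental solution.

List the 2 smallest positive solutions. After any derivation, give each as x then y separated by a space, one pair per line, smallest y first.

d=363: √d = [19; 19,38] (ℓ=2, even), read p_1/q_1
k=0  a_k=19  p_k/q_k = 19/1
k=1  a_k=19  p_k/q_k = 362/19
(x₁, y₁) = (362, 19);  362² − 363·19² = 1 ✓
n=2: (362,19)∘(362,19) = (362·362+363·19·19, 362·19+19·362) = (262087,13756)

362 19
262087 13756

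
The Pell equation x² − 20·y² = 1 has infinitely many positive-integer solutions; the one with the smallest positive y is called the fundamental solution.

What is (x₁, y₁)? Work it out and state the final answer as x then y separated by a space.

[4; 2,8] for √20; ℓ=2 ⇒ convergent index 1
a_0=4:  p_0=4·1+0=4,  q_0=4·0+1=1
a_1=2:  p_1=2·4+1=9,  q_1=2·1+0=2
(x₁, y₁) = (9, 2);  9² − 20·2² = 1 ✓

9 2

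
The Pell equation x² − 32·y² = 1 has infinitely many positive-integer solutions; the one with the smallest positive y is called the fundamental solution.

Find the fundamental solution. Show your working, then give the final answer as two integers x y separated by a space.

[5; 1,1,1,10] for √32; ℓ=4 ⇒ convergent index 3
step 0: (5, 1)  from 5·(1,0) + (0,1)
…
step 2: (11, 2)  from 1·(6,1) + (5,1)
step 3: (17, 3)  from 1·(11,2) + (6,1)
(x₁, y₁) = (17, 3);  17² − 32·3² = 1 ✓

17 3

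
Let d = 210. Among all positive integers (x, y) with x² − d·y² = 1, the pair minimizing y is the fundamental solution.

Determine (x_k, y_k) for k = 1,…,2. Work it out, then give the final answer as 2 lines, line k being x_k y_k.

d=210: √d = [14; 2,28] (ℓ=2, even), read p_1/q_1
a_0=14:  p_0=14·1+0=14,  q_0=14·0+1=1
a_1=2:  p_1=2·14+1=29,  q_1=2·1+0=2
(x₁, y₁) = (29, 2);  29² − 210·2² = 1 ✓
k=2:  x_2 = 29·29+210·2·2 = 1681,  y_2 = 29·2+2·29 = 116

29 2
1681 116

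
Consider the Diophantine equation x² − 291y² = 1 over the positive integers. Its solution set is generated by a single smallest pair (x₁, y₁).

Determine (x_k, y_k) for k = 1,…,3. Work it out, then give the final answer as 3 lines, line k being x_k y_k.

290 17
168199 9860
97555130 5718783

√291 → a₀=17, period (17,34); ℓ=2 even so k=1
step 0: (17, 1)  from 17·(1,0) + (0,1)
step 1: (290, 17)  from 17·(17,1) + (1,0)
fundamental: x₁=290, y₁=17  (since 84100 − 291·289 = 1)
(290+17√291)^2 = 168199 + 9860√291
(290+17√291)^3 = 97555130 + 5718783√291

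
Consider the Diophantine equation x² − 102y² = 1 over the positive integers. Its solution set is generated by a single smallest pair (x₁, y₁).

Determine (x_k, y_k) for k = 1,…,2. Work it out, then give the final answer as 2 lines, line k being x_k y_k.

√102 = [10; 10,20, …], period ℓ=2 (even) → k=1
step 0: (10, 1)  from 10·(1,0) + (0,1)
step 1: (101, 10)  from 10·(10,1) + (1,0)
→ (101, 10).  Check: 101²=10201, 102·10²=10200, difference 1.
(x_2, y_2) = (101·101 + 102·10·10, 101·10 + 10·101) = (20401, 2020)

101 10
20401 2020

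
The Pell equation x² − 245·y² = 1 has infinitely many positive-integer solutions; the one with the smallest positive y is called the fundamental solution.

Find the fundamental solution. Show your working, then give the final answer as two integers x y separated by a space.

√245 → a₀=15, period (1,1,1,7,6,7,1,1,1,30); ℓ=10 even so k=9
k=0  a_k=15  p_k/q_k = 15/1
…
k=2  a_k=1  p_k/q_k = 31/2
k=3  a_k=1  p_k/q_k = 47/3
k=4  a_k=7  p_k/q_k = 360/23
…
k=6  a_k=7  p_k/q_k = 15809/1010
k=7  a_k=1  p_k/q_k = 18016/1151
k=8  a_k=1  p_k/q_k = 33825/2161
k=9  a_k=1  p_k/q_k = 51841/3312
fundamental: x₁=51841, y₁=3312  (since 2687489281 − 245·10969344 = 1)

51841 3312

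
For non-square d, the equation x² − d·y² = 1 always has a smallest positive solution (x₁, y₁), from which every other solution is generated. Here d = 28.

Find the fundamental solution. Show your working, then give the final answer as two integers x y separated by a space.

√28 = [5; 3,2,3,10, …], period ℓ=4 (even) → k=3
step 0: (5, 1)  from 5·(1,0) + (0,1)
step 1: (16, 3)  from 3·(5,1) + (1,0)
step 2: (37, 7)  from 2·(16,3) + (5,1)
step 3: (127, 24)  from 3·(37,7) + (16,3)
(x₁, y₁) = (127, 24);  127² − 28·24² = 1 ✓

127 24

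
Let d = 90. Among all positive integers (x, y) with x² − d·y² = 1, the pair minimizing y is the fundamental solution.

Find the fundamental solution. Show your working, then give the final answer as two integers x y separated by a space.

d=90: √d = [9; 2,18] (ℓ=2, even), read p_1/q_1
i=0: a=9 ⇒ p=9, q=1
i=1: a=2 ⇒ p=19, q=2
fundamental: x₁=19, y₁=2  (since 361 − 90·4 = 1)

19 2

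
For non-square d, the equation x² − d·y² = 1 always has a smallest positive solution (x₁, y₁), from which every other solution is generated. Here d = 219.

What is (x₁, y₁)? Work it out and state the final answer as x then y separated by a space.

d=219: √d = [14; 1,3,1,28] (ℓ=4, even), read p_3/q_3
i=0: a=14 ⇒ p=14, q=1
…
i=2: a=3 ⇒ p=59, q=4
i=3: a=1 ⇒ p=74, q=5
(x₁, y₁) = (74, 5);  74² − 219·5² = 1 ✓

74 5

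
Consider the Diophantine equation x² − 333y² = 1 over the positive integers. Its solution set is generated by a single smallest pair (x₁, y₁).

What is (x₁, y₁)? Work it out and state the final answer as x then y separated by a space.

73 4

√333 → a₀=18, period (4,36); ℓ=2 even so k=1
i=0: a=18 ⇒ p=18, q=1
i=1: a=4 ⇒ p=73, q=4
fundamental: x₁=73, y₁=4  (since 5329 − 333·16 = 1)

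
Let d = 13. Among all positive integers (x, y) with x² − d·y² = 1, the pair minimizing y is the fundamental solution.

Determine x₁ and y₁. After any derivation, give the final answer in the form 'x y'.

√13 → a₀=3, period (1,1,1,1,6); ℓ=5 odd so k=9
a_0=3:  p_0=3·1+0=3,  q_0=3·0+1=1
a_1=1:  p_1=1·3+1=4,  q_1=1·1+0=1
a_2=1:  p_2=1·4+3=7,  q_2=1·1+1=2
…
a_5=6:  p_5=6·18+11=119,  q_5=6·5+3=33
a_6=1:  p_6=1·119+18=137,  q_6=1·33+5=38
a_7=1:  p_7=1·137+119=256,  q_7=1·38+33=71
a_8=1:  p_8=1·256+137=393,  q_8=1·71+38=109
a_9=1:  p_9=1·393+256=649,  q_9=1·109+71=180
→ (649, 180).  Check: 649²=421201, 13·180²=421200, difference 1.

649 180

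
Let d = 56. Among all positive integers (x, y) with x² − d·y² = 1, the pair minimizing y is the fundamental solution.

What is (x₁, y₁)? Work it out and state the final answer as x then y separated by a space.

15 2

d=56: √d = [7; 2,14] (ℓ=2, even), read p_1/q_1
step 0: (7, 1)  from 7·(1,0) + (0,1)
step 1: (15, 2)  from 2·(7,1) + (1,0)
fundamental: x₁=15, y₁=2  (since 225 − 56·4 = 1)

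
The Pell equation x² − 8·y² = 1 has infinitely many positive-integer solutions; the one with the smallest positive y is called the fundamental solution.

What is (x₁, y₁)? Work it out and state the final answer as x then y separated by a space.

√8 → a₀=2, period (1,4); ℓ=2 even so k=1
i=0: a=2 ⇒ p=2, q=1
i=1: a=1 ⇒ p=3, q=1
(x₁, y₁) = (3, 1);  3² − 8·1² = 1 ✓

3 1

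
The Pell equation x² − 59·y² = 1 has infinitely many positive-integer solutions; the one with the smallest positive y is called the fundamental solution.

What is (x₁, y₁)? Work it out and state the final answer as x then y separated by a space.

[7; 1,2,7,2,1,14] for √59; ℓ=6 ⇒ convergent index 5
k=0  a_k=7  p_k/q_k = 7/1
…
k=4  a_k=2  p_k/q_k = 361/47
k=5  a_k=1  p_k/q_k = 530/69
→ (530, 69).  Check: 530²=280900, 59·69²=280899, difference 1.

530 69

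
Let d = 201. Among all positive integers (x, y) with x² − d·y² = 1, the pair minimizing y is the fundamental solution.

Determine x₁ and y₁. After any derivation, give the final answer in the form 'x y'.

515095 36332

d=201: √d = [14; 5,1,1,1,2,…,1,5,28] (ℓ=14, even), read p_13/q_13
k=0  a_k=14  p_k/q_k = 14/1
k=1  a_k=5  p_k/q_k = 71/5
k=2  a_k=1  p_k/q_k = 85/6
k=3  a_k=1  p_k/q_k = 156/11
k=4  a_k=1  p_k/q_k = 241/17
…
k=6  a_k=1  p_k/q_k = 879/62
k=7  a_k=8  p_k/q_k = 7670/541
k=8  a_k=1  p_k/q_k = 8549/603
k=9  a_k=2  p_k/q_k = 24768/1747
…
k=12  a_k=1  p_k/q_k = 91402/6447
k=13  a_k=5  p_k/q_k = 515095/36332
fundamental: x₁=515095, y₁=36332  (since 265322859025 − 201·1320014224 = 1)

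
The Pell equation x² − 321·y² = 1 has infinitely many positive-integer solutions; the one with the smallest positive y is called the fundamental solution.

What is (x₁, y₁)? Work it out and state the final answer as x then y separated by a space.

215 12

[17; 1,10,1,34] for √321; ℓ=4 ⇒ convergent index 3
k=0  a_k=17  p_k/q_k = 17/1
k=1  a_k=1  p_k/q_k = 18/1
k=2  a_k=10  p_k/q_k = 197/11
k=3  a_k=1  p_k/q_k = 215/12
fundamental: x₁=215, y₁=12  (since 46225 − 321·144 = 1)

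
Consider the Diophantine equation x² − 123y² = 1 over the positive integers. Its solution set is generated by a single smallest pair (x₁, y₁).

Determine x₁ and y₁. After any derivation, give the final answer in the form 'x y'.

122 11

d=123: √d = [11; 11,22] (ℓ=2, even), read p_1/q_1
a_0=11:  p_0=11·1+0=11,  q_0=11·0+1=1
a_1=11:  p_1=11·11+1=122,  q_1=11·1+0=11
fundamental: x₁=122, y₁=11  (since 14884 − 123·121 = 1)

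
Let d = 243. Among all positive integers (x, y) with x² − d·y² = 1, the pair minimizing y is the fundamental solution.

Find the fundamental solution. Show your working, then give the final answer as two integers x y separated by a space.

d=243: √d = [15; 1,1,2,3,15,3,2,1,1,30] (ℓ=10, even), read p_9/q_9
a_0=15:  p_0=15·1+0=15,  q_0=15·0+1=1
a_1=1:  p_1=1·15+1=16,  q_1=1·1+0=1
a_2=1:  p_2=1·16+15=31,  q_2=1·1+1=2
a_3=2:  p_3=2·31+16=78,  q_3=2·2+1=5
a_4=3:  p_4=3·78+31=265,  q_4=3·5+2=17
…
a_6=3:  p_6=3·4053+265=12424,  q_6=3·260+17=797
a_7=2:  p_7=2·12424+4053=28901,  q_7=2·797+260=1854
a_8=1:  p_8=1·28901+12424=41325,  q_8=1·1854+797=2651
a_9=1:  p_9=1·41325+28901=70226,  q_9=1·2651+1854=4505
fundamental: x₁=70226, y₁=4505  (since 4931691076 − 243·20295025 = 1)

70226 4505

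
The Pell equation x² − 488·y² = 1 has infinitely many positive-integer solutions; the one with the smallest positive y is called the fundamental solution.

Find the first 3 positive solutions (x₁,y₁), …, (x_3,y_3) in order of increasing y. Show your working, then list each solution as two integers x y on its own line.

d=488: √d = [22; 11,44] (ℓ=2, even), read p_1/q_1
step 0: (22, 1)  from 22·(1,0) + (0,1)
step 1: (243, 11)  from 11·(22,1) + (1,0)
→ (243, 11).  Check: 243²=59049, 488·11²=59048, difference 1.
(x_2, y_2) = (243·243 + 488·11·11, 243·11 + 11·243) = (118097, 5346)
(x_3, y_3) = (243·118097 + 488·11·5346, 243·5346 + 11·118097) = (57394899, 2598145)

243 11
118097 5346
57394899 2598145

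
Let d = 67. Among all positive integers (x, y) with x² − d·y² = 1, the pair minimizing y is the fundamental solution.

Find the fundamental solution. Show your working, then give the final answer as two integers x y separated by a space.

48842 5967

[8; 5,2,1,1,7,1,1,2,5,16] for √67; ℓ=10 ⇒ convergent index 9
a_0=8:  p_0=8·1+0=8,  q_0=8·0+1=1
a_1=5:  p_1=5·8+1=41,  q_1=5·1+0=5
a_2=2:  p_2=2·41+8=90,  q_2=2·5+1=11
a_3=1:  p_3=1·90+41=131,  q_3=1·11+5=16
a_4=1:  p_4=1·131+90=221,  q_4=1·16+11=27
…
a_6=1:  p_6=1·1678+221=1899,  q_6=1·205+27=232
a_7=1:  p_7=1·1899+1678=3577,  q_7=1·232+205=437
a_8=2:  p_8=2·3577+1899=9053,  q_8=2·437+232=1106
a_9=5:  p_9=5·9053+3577=48842,  q_9=5·1106+437=5967
fundamental: x₁=48842, y₁=5967  (since 2385540964 − 67·35605089 = 1)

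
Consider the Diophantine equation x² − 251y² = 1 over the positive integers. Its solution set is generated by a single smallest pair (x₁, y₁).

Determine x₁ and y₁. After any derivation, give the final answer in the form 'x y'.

√251 = [15; 1,5,2,1,2,…,5,1,30, …], period ℓ=14 (even) → k=13
k=0  a_k=15  p_k/q_k = 15/1
…
k=6  a_k=2  p_k/q_k = 1917/121
…
k=9  a_k=2  p_k/q_k = 151649/9572
…
k=12  a_k=5  p_k/q_k = 3097857/195535
k=13  a_k=1  p_k/q_k = 3674890/231957
(x₁, y₁) = (3674890, 231957);  3674890² − 251·231957² = 1 ✓

3674890 231957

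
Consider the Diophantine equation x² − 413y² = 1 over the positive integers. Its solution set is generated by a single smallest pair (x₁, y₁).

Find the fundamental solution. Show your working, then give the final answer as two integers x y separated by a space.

[20; 3,9,1,4,1,9,3,40] for √413; ℓ=8 ⇒ convergent index 7
a_0=20:  p_0=20·1+0=20,  q_0=20·0+1=1
a_1=3:  p_1=3·20+1=61,  q_1=3·1+0=3
a_2=9:  p_2=9·61+20=569,  q_2=9·3+1=28
…
a_6=9:  p_6=9·3719+3089=36560,  q_6=9·183+152=1799
a_7=3:  p_7=3·36560+3719=113399,  q_7=3·1799+183=5580
→ (113399, 5580).  Check: 113399²=12859333201, 413·5580²=12859333200, difference 1.

113399 5580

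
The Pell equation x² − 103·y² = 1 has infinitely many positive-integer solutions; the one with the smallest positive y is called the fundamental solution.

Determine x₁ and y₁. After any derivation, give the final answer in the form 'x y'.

√103 = [10; 6,1,2,1,1,9,1,1,2,1,6,20, …], period ℓ=12 (even) → k=11
k=0  a_k=10  p_k/q_k = 10/1
…
k=2  a_k=1  p_k/q_k = 71/7
k=3  a_k=2  p_k/q_k = 203/20
…
k=5  a_k=1  p_k/q_k = 477/47
…
k=8  a_k=1  p_k/q_k = 9611/947
k=9  a_k=2  p_k/q_k = 24266/2391
k=10  a_k=1  p_k/q_k = 33877/3338
k=11  a_k=6  p_k/q_k = 227528/22419
→ (227528, 22419).  Check: 227528²=51768990784, 103·22419²=51768990783, difference 1.

227528 22419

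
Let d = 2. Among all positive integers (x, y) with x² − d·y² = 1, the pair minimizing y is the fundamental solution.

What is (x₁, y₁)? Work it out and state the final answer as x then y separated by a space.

d=2: √d = [1; 2] (ℓ=1, odd), read p_1/q_1
k=0  a_k=1  p_k/q_k = 1/1
k=1  a_k=2  p_k/q_k = 3/2
fundamental: x₁=3, y₁=2  (since 9 − 2·4 = 1)

3 2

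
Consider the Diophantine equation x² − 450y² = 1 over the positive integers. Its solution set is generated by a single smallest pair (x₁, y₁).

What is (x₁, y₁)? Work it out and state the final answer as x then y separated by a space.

√450 = [21; 4,1,2,4,2,1,4,42, …], period ℓ=8 (even) → k=7
i=0: a=21 ⇒ p=21, q=1
…
i=2: a=1 ⇒ p=106, q=5
i=3: a=2 ⇒ p=297, q=14
i=4: a=4 ⇒ p=1294, q=61
i=5: a=2 ⇒ p=2885, q=136
i=6: a=1 ⇒ p=4179, q=197
i=7: a=4 ⇒ p=19601, q=924
→ (19601, 924).  Check: 19601²=384199201, 450·924²=384199200, difference 1.

19601 924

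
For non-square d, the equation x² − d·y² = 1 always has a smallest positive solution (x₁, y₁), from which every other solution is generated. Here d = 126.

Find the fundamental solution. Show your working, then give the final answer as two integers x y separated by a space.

449 40

[11; 4,2,4,22] for √126; ℓ=4 ⇒ convergent index 3
i=0: a=11 ⇒ p=11, q=1
i=1: a=4 ⇒ p=45, q=4
i=2: a=2 ⇒ p=101, q=9
i=3: a=4 ⇒ p=449, q=40
→ (449, 40).  Check: 449²=201601, 126·40²=201600, difference 1.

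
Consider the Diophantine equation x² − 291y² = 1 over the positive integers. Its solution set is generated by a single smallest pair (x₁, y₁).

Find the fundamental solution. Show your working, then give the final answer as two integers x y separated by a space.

290 17

d=291: √d = [17; 17,34] (ℓ=2, even), read p_1/q_1
step 0: (17, 1)  from 17·(1,0) + (0,1)
step 1: (290, 17)  from 17·(17,1) + (1,0)
→ (290, 17).  Check: 290²=84100, 291·17²=84099, difference 1.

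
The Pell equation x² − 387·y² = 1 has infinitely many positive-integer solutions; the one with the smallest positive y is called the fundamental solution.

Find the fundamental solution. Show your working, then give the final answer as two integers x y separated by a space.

[19; 1,2,19,2,1,38] for √387; ℓ=6 ⇒ convergent index 5
k=0  a_k=19  p_k/q_k = 19/1
…
k=2  a_k=2  p_k/q_k = 59/3
k=3  a_k=19  p_k/q_k = 1141/58
k=4  a_k=2  p_k/q_k = 2341/119
k=5  a_k=1  p_k/q_k = 3482/177
→ (3482, 177).  Check: 3482²=12124324, 387·177²=12124323, difference 1.

3482 177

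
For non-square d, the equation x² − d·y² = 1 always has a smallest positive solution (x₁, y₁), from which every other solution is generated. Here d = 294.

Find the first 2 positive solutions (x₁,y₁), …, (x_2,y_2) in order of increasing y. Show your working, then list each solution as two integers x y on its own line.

d=294: √d = [17; 6,1,4,1,6,34] (ℓ=6, even), read p_5/q_5
i=0: a=17 ⇒ p=17, q=1
i=1: a=6 ⇒ p=103, q=6
i=2: a=1 ⇒ p=120, q=7
…
i=4: a=1 ⇒ p=703, q=41
i=5: a=6 ⇒ p=4801, q=280
(x₁, y₁) = (4801, 280);  4801² − 294·280² = 1 ✓
k=2:  x_2 = 4801·4801+294·280·280 = 46099201,  y_2 = 4801·280+280·4801 = 2688560

4801 280
46099201 2688560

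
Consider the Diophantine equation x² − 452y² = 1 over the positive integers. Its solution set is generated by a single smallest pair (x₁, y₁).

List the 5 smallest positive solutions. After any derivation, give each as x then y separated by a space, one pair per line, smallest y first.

1204353 56648
2900932297217 136448377488
6987493029899166849 328664025545553880
16830816386073401651890177 791655010315592455701792
40540488414026331506287881514113 1906864173276900777578095047272

√452 → a₀=21, period (3,1,5,3,10,3,5,1,3,42); ℓ=10 even so k=9
a_0=21:  p_0=21·1+0=21,  q_0=21·0+1=1
…
a_2=1:  p_2=1·64+21=85,  q_2=1·3+1=4
a_3=5:  p_3=5·85+64=489,  q_3=5·4+3=23
a_4=3:  p_4=3·489+85=1552,  q_4=3·23+4=73
a_5=10:  p_5=10·1552+489=16009,  q_5=10·73+23=753
…
a_7=5:  p_7=5·49579+16009=263904,  q_7=5·2332+753=12413
a_8=1:  p_8=1·263904+49579=313483,  q_8=1·12413+2332=14745
a_9=3:  p_9=3·313483+263904=1204353,  q_9=3·14745+12413=56648
→ (1204353, 56648).  Check: 1204353²=1450466148609, 452·56648²=1450466148608, difference 1.
n=2: (1204353,56648)∘(1204353,56648) = (1204353·1204353+452·56648·56648, 1204353·56648+56648·1204353) = (2900932297217,136448377488)
n=3: (2900932297217,136448377488)∘(1204353,56648) = (1204353·2900932297217+452·56648·136448377488, 1204353·136448377488+56648·2900932297217) = (6987493029899166849,328664025545553880)
n=4: (6987493029899166849,328664025545553880)∘(1204353,56648) = (1204353·6987493029899166849+452·56648·328664025545553880, 1204353·328664025545553880+56648·6987493029899166849) = (16830816386073401651890177,791655010315592455701792)
n=5: (16830816386073401651890177,791655010315592455701792)∘(1204353,56648) = (1204353·16830816386073401651890177+452·56648·791655010315592455701792, 1204353·791655010315592455701792+56648·16830816386073401651890177) = (40540488414026331506287881514113,1906864173276900777578095047272)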